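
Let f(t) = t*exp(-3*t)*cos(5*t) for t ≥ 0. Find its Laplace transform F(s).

F(s) = (s - 2)*(s + 8)/(s^2 + 6*s + 34)^2

L{cos(5t)} = s/(s^2 + 25).
Multiplying by e^(-3t) shifts s → s + 3, so L{exp(-3*t)*cos(5*t)} = (s + 3)/((s + 3)^2 + 25).
Then apply L{t·g(t)} = -d/ds[G(s)] with G(s) = (s + 3)/((s + 3)^2 + 25):
differentiating 1 time and applying the sign gives (s - 2)*(s + 8)/(s^2 + 6*s + 34)^2.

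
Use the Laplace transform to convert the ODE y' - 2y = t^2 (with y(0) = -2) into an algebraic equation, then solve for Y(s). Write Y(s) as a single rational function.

Take the Laplace transform of both sides.
With L{y'} = sY - y(0) = sY - (-2): the LHS transforms to (s - 2)Y - (-2).
The right side is L{t^2} = 2/s^3.
So (s - 2)Y = 2/s^3 + (-2).
Divide through and combine into a single rational function.

Y(s) = (-2*s^3 + 2)/(s^4 - 2*s^3)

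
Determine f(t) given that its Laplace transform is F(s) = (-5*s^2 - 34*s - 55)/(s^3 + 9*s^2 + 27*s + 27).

f(t) = t^2*exp(-3*t) - 4*t*exp(-3*t) - 5*exp(-3*t)

Factor the denominator: s^3 + 9*s^2 + 27*s + 27 = (s + 3)^3.
Partial fraction decomposition gives [-5/(s + 3)] + [-4/(s + 3)^2] + [2/(s + 3)^3].
Invert each term: -5/(s + 3) ↔ -5e^(-3t); -4/(s + 3)^2 ↔ -4t·e^(-3t); 2/(s + 3)^3 ↔ (1)t^2·e^(-3t).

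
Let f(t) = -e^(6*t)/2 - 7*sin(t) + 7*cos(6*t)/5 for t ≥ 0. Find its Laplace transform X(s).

By linearity of the Laplace transform, transform each term separately.
(-7)·[L{sin(t)} = 1/(s^2 + 1)]; (-1/2)·[L{e^(6t)} = 1/(s - 6)]; (7/5)·[L{cos(6t)} = s/(s^2 + 36)].

X(s) = 7*s/(5*(s^2 + 36)) - 7/(s^2 + 1) - 1/(2*(s - 6))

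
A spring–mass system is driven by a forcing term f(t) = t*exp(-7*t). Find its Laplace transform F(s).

F(s) = (s + 7)^(-2)

L{e^(-7t)} = 1/(s + 7).
Then apply L{t·g(t)} = -d/ds[G(s)] with G(s) = 1/(s + 7):
differentiating 1 time and applying the sign gives (s + 7)^(-2).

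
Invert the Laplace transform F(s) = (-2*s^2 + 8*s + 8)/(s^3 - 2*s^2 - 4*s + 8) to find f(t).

f(t) = 4*t*exp(2*t) - exp(2*t) - exp(-2*t)

Factor the denominator: s^3 - 2*s^2 - 4*s + 8 = (s - 2)^2*(s + 2).
Partial fraction decomposition gives [-1/(s - 2)] + [4/(s - 2)^2] + [-1/(s + 2)].
Invert each term: -1/(s - 2) ↔ -e^(2t); 4/(s - 2)^2 ↔ 4t·e^(2t); -1/(s + 2) ↔ -e^(-2t).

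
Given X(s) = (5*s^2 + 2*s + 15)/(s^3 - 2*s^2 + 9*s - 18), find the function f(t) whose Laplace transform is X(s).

Factor the denominator: s^3 - 2*s^2 + 9*s - 18 = (s - 2)*(s^2 + 9).
Partial fraction decomposition gives [3/(s - 2)] + [2*s/(s^2 + 9)] + [6/(s^2 + 9)].
Invert each term: 3/(s - 2) ↔ 3e^(2t); 2·s/(s^2 + 9) ↔ 2cos(3t); 2·3/(s^2 + 9) ↔ 2sin(3t).

f(t) = 3*exp(2*t) + 2*sin(3*t) + 2*cos(3*t)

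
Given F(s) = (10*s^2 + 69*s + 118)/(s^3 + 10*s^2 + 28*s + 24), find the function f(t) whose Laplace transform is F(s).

f(t) = 5*t*exp(-2*t) + 6*exp(-2*t) + 4*exp(-6*t)

Factor the denominator: s^3 + 10*s^2 + 28*s + 24 = (s + 2)^2*(s + 6).
Partial fraction decomposition gives [6/(s + 2)] + [5/(s + 2)^2] + [4/(s + 6)].
Invert each term: 6/(s + 2) ↔ 6e^(-2t); 5/(s + 2)^2 ↔ 5t·e^(-2t); 4/(s + 6) ↔ 4e^(-6t).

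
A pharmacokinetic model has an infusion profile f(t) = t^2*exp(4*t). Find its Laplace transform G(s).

G(s) = 2/(s - 4)^3

L{e^(4t)} = 1/(s - 4).
Then apply L{t^2·g(t)} = (-1)^2 d^2/ds^2[H(s)] with H(s) = 1/(s - 4):
differentiating 2 times and applying the sign gives 2/(s - 4)^3.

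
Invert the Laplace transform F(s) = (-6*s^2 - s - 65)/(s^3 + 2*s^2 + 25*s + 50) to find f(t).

Factor the denominator: s^3 + 2*s^2 + 25*s + 50 = (s + 2)*(s^2 + 25).
Partial fraction decomposition gives [-3/(s + 2)] + [-3*s/(s^2 + 25)] + [5/(s^2 + 25)].
Invert each term: -3/(s + 2) ↔ -3e^(-2t); -3·s/(s^2 + 25) ↔ -3cos(5t); 1·5/(s^2 + 25) ↔ sin(5t).

f(t) = sin(5*t) - 3*cos(5*t) - 3*exp(-2*t)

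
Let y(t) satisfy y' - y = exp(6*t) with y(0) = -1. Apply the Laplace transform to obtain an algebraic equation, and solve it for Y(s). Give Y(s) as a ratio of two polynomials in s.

Transform both sides with L{·}.
The derivative rules (L{y'} = sY - y(0) = sY - (-1)) turn the left side into (s - 1)Y - (-1).
The right side is L{exp(6*t)} = 1/(s - 6).
So (s - 1)Y = 1/(s - 6) + (-1).
Divide through and combine into a single rational function.

Y(s) = (-s + 7)/(s^2 - 7*s + 6)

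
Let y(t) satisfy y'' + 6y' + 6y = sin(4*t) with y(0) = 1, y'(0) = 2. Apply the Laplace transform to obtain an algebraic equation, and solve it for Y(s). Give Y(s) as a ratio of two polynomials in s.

Y(s) = (s^3 + 8*s^2 + 16*s + 132)/(s^4 + 6*s^3 + 22*s^2 + 96*s + 96)

Apply the Laplace transform to the equation.
Using L{y''} = s^2 Y - s·y(0) - y'(0) and L{y'} = sY - y(0), with y(0) = 1, y'(0) = 2, the left side becomes (s^2 + 6*s + 6)Y - (s + 8).
The right side is L{sin(4*t)} = 4/(s^2 + 16).
So (s^2 + 6*s + 6)Y = 4/(s^2 + 16) + (s + 8).
Divide through and combine into a single rational function.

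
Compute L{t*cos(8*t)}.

(s - 8)*(s + 8)/(s^2 + 64)^2

L{cos(8t)} = s/(s^2 + 64).
Then apply L{t·g(t)} = -d/ds[G(s)] with G(s) = s/(s^2 + 64):
differentiating 1 time and applying the sign gives (s - 8)*(s + 8)/(s^2 + 64)^2.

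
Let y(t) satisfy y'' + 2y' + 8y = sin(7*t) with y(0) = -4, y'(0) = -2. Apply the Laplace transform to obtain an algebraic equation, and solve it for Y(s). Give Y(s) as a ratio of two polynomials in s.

Y(s) = (-4*s^3 - 10*s^2 - 196*s - 483)/(s^4 + 2*s^3 + 57*s^2 + 98*s + 392)

Take the Laplace transform of both sides.
The derivative rules (L{y''} = s^2 Y - s·y(0) - y'(0) and L{y'} = sY - y(0), with y(0) = -4, y'(0) = -2) turn the left side into (s^2 + 2*s + 8)Y - (-4*s - 10).
The right side is L{sin(7*t)} = 7/(s^2 + 49).
So (s^2 + 2*s + 8)Y = 7/(s^2 + 49) + (-4*s - 10).
Divide through and combine into a single rational function.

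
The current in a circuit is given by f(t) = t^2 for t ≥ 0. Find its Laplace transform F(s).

L{t^2} = 2!/s^3 = 2/s^3.

F(s) = 2/s^3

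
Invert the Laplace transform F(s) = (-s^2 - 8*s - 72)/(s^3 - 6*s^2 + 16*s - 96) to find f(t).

f(t) = -3*exp(6*t) + sin(4*t) + 2*cos(4*t)

Factor the denominator: s^3 - 6*s^2 + 16*s - 96 = (s - 6)*(s^2 + 16).
Partial fraction decomposition gives [-3/(s - 6)] + [2*s/(s^2 + 16)] + [4/(s^2 + 16)].
Invert each term: -3/(s - 6) ↔ -3e^(6t); 2·s/(s^2 + 16) ↔ 2cos(4t); 1·4/(s^2 + 16) ↔ sin(4t).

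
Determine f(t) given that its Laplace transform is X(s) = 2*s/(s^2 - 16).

Since L{cosh(4t)} = s/(s^2 - 16), the inverse is cosh(4*t), scaled by 2.

f(t) = 2*cosh(4*t)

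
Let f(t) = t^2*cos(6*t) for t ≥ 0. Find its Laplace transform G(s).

L{cos(6t)} = s/(s^2 + 36).
Then apply L{t^2·g(t)} = (-1)^2 d^2/ds^2[H(s)] with H(s) = s/(s^2 + 36):
differentiating 2 times and applying the sign gives 2*s*(s^2 - 108)/(s^2 + 36)^3.

G(s) = 2*s*(s^2 - 108)/(s^2 + 36)^3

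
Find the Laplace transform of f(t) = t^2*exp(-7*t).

L{t^2} = 2!/s^3 = 2/s^3.
By the first shifting theorem, multiplying by e^(-7t) replaces s with s + 7.

2/(s + 7)^3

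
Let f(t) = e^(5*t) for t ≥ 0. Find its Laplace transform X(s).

X(s) = 1/(s - 5)

L{e^(5t)} = 1/(s - 5).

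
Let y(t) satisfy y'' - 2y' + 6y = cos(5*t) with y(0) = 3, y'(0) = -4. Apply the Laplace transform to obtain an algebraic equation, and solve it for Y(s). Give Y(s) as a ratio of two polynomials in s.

Transform both sides with L{·}.
With L{y''} = s^2 Y - s·y(0) - y'(0) and L{y'} = sY - y(0), with y(0) = 3, y'(0) = -4: the LHS transforms to (s^2 - 2*s + 6)Y - (3*s - 10).
The right side is L{cos(5*t)} = s/(s^2 + 25).
So (s^2 - 2*s + 6)Y = s/(s^2 + 25) + (3*s - 10).
Isolate Y and clear denominators.

Y(s) = (3*s^3 - 10*s^2 + 76*s - 250)/(s^4 - 2*s^3 + 31*s^2 - 50*s + 150)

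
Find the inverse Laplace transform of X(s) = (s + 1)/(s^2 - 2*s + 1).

Factor the denominator: s^2 - 2*s + 1 = (s - 1)^2.
Partial fraction decomposition gives [1/(s - 1)] + [2/(s - 1)^2].
Invert each term: 1/(s - 1) ↔ e^(t); 2/(s - 1)^2 ↔ 2t·e^(t).

2*t*exp(t) + exp(t)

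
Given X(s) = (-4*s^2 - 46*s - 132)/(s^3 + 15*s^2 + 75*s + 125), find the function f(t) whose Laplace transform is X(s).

Factor the denominator: s^3 + 15*s^2 + 75*s + 125 = (s + 5)^3.
Partial fraction decomposition gives [-4/(s + 5)] + [-6/(s + 5)^2] + [-2/(s + 5)^3].
Invert each term: -4/(s + 5) ↔ -4e^(-5t); -6/(s + 5)^2 ↔ -6t·e^(-5t); -2/(s + 5)^3 ↔ (-1)t^2·e^(-5t).

f(t) = -t^2*exp(-5*t) - 6*t*exp(-5*t) - 4*exp(-5*t)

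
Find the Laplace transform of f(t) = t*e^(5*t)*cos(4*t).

(s - 9)*(s - 1)/(s^2 - 10*s + 41)^2

L{cos(4t)} = s/(s^2 + 16).
Multiplying by e^(5t) shifts s → s - 5, so L{e^(5*t)*cos(4*t)} = (s - 5)/((s - 5)^2 + 16).
Then apply L{t·g(t)} = -d/ds[G(s)] with G(s) = (s - 5)/((s - 5)^2 + 16):
differentiating 1 time and applying the sign gives (s - 9)*(s - 1)/(s^2 - 10*s + 41)^2.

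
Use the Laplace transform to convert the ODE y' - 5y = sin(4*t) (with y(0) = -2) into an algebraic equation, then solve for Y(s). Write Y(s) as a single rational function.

Apply the Laplace transform to the equation.
With L{y'} = sY - y(0) = sY - (-2): the LHS transforms to (s - 5)Y - (-2).
The right side is L{sin(4*t)} = 4/(s^2 + 16).
So (s - 5)Y = 4/(s^2 + 16) + (-2).
Isolate Y and clear denominators.

Y(s) = (-2*s^2 - 28)/(s^3 - 5*s^2 + 16*s - 80)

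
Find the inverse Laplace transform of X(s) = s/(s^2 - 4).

cosh(2*t)

Since L{cosh(2t)} = s/(s^2 - 4), the inverse is cosh(2*t).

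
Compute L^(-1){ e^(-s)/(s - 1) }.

Heaviside(t - 1)*(exp(t - 1))

The factor e^(-s) signals a time shift by c = 1 (second shifting theorem).
L{e^(t)} = 1/(s - 1), so L^-1{1/(s - 1)} = e^(t).
Hence the inverse is u(t - 1) times that function evaluated at t - 1.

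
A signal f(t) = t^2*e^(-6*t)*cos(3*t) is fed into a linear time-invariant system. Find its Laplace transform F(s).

L{cos(3t)} = s/(s^2 + 9).
Multiplying by e^(-6t) shifts s → s + 6, so L{e^(-6*t)*cos(3*t)} = (s + 6)/((s + 6)^2 + 9).
Then apply L{t^2·g(t)} = (-1)^2 d^2/ds^2[G(s)] with G(s) = (s + 6)/((s + 6)^2 + 9):
differentiating 2 times and applying the sign gives 2*(s + 6)*(s^2 + 12*s + 9)/(s^2 + 12*s + 45)^3.

F(s) = 2*(s + 6)*(s^2 + 12*s + 9)/(s^2 + 12*s + 45)^3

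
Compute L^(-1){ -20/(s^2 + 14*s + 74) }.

-4*exp(-7*t)*sin(5*t)

Rewrite the denominator: s^2 + 14*s + 74 = (s + 7)^2 + 25.
The form in (s + 7) signals a first-shifting-theorem factor e^(-7t).
Since L{sin(5t)} = 5/(s^2 + 25), the inverse is e^(-7*t)*sin(5*t), scaled by -4.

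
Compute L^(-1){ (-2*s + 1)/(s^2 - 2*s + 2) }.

-exp(t)*sin(t) - 2*exp(t)*cos(t)

Complete the square in the denominator: s^2 - 2*s + 2 = (s - 1)^2 + 1^2.
Split the numerator to match: -2*s + 1 = -2·(s - 1) - 1·1.
Invert each term: -2·(s - 1)/((s - 1)^2 + 1) ↔ -2e^(t)cos(t); -1·1/((s - 1)^2 + 1) ↔ -e^(t)sin(t).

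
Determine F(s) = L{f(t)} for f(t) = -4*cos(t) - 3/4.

Apply the Laplace transform termwise.
L{-3/4} = (-3/4)/s; (-4)·[L{cos(t)} = s/(s^2 + 1)].

F(s) = -4*s/(s^2 + 1) - 3/(4*s)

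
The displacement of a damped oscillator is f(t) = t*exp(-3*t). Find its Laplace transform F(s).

F(s) = (s + 3)^(-2)

L{e^(-3t)} = 1/(s + 3).
Then apply L{t·g(t)} = -d/ds[G(s)] with G(s) = 1/(s + 3):
differentiating 1 time and applying the sign gives (s + 3)^(-2).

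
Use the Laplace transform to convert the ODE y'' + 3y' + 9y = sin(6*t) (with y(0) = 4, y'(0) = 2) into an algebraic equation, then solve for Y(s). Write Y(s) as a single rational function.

Transform both sides with L{·}.
Using L{y''} = s^2 Y - s·y(0) - y'(0) and L{y'} = sY - y(0), with y(0) = 4, y'(0) = 2, the left side becomes (s^2 + 3*s + 9)Y - (4*s + 14).
The right side is L{sin(6*t)} = 6/(s^2 + 36).
So (s^2 + 3*s + 9)Y = 6/(s^2 + 36) + (4*s + 14).
Solve for Y(s) and write it as one ratio of polynomials.

Y(s) = (4*s^3 + 14*s^2 + 144*s + 510)/(s^4 + 3*s^3 + 45*s^2 + 108*s + 324)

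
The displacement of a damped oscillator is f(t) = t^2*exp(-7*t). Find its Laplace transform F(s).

F(s) = 2/(s + 7)^3

L{e^(-7t)} = 1/(s + 7).
Then apply L{t^2·g(t)} = (-1)^2 d^2/ds^2[G(s)] with G(s) = 1/(s + 7):
differentiating 2 times and applying the sign gives 2/(s + 7)^3.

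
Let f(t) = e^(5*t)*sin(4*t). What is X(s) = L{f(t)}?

X(s) = 4/((s - 5)^2 + 16)

L{sin(4t)} = 4/(s^2 + 16).
By the first shifting theorem, multiplying by e^(5t) replaces s with s - 5.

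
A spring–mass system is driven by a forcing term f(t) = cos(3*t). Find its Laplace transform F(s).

F(s) = s/(s^2 + 9)

L{cos(3t)} = s/(s^2 + 9).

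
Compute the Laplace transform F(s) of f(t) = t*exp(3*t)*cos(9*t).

F(s) = (s - 12)*(s + 6)/(s^2 - 6*s + 90)^2

L{cos(9t)} = s/(s^2 + 81).
Multiplying by e^(3t) shifts s → s - 3, so L{exp(3*t)*cos(9*t)} = (s - 3)/((s - 3)^2 + 81).
Then apply L{t·g(t)} = -d/ds[G(s)] with G(s) = (s - 3)/((s - 3)^2 + 81):
differentiating 1 time and applying the sign gives (s - 12)*(s + 6)/(s^2 - 6*s + 90)^2.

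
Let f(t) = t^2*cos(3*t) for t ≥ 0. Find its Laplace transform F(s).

F(s) = 2*s*(s^2 - 27)/(s^2 + 9)^3

L{cos(3t)} = s/(s^2 + 9).
Then apply L{t^2·g(t)} = (-1)^2 d^2/ds^2[G(s)] with G(s) = s/(s^2 + 9):
differentiating 2 times and applying the sign gives 2*s*(s^2 - 27)/(s^2 + 9)^3.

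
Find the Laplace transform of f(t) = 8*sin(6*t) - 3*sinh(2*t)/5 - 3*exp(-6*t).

Apply the Laplace transform termwise.
(8)·[L{sin(6t)} = 6/(s^2 + 36)]; (-3/5)·[L{sinh(2t)} = 2/(s^2 - 4)]; (-3)·[L{e^(-6t)} = 1/(s + 6)].

48/(s^2 + 36) - 6/(5*(s^2 - 4)) - 3/(s + 6)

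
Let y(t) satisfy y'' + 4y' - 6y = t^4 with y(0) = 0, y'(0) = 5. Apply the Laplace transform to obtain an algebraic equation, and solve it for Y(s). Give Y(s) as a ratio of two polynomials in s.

Y(s) = (5*s^5 + 24)/(s^7 + 4*s^6 - 6*s^5)

Laplace-transform each side.
Using L{y''} = s^2 Y - s·y(0) - y'(0) and L{y'} = sY - y(0), with y(0) = 0, y'(0) = 5, the left side becomes (s^2 + 4*s - 6)Y - (5).
The right side is L{t^4} = 24/s^5.
So (s^2 + 4*s - 6)Y = 24/s^5 + (5).
Solve for Y(s) and write it as one ratio of polynomials.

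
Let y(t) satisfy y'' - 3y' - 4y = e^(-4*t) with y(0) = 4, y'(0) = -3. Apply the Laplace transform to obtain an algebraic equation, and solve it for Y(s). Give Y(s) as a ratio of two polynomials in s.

Y(s) = (4*s^2 + s - 59)/(s^3 + s^2 - 16*s - 16)

Transform both sides with L{·}.
With L{y''} = s^2 Y - s·y(0) - y'(0) and L{y'} = sY - y(0), with y(0) = 4, y'(0) = -3: the LHS transforms to (s^2 - 3*s - 4)Y - (4*s - 15).
The right side is L{e^(-4*t)} = 1/(s + 4).
So (s^2 - 3*s - 4)Y = 1/(s + 4) + (4*s - 15).
Solve for Y(s) and write it as one ratio of polynomials.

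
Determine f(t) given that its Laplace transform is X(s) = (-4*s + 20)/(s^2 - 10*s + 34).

Rewrite the denominator: s^2 - 10*s + 34 = (s - 5)^2 + 9.
The form in (s - 5) signals a first-shifting-theorem factor e^(5t).
Since L{cos(3t)} = s/(s^2 + 9), the inverse is exp(5*t)*cos(3*t), scaled by -4.

f(t) = -4*exp(5*t)*cos(3*t)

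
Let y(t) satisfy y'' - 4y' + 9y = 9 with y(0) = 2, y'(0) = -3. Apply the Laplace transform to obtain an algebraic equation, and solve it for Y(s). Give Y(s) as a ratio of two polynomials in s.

Apply the Laplace transform to the equation.
With L{y''} = s^2 Y - s·y(0) - y'(0) and L{y'} = sY - y(0), with y(0) = 2, y'(0) = -3: the LHS transforms to (s^2 - 4*s + 9)Y - (2*s - 11).
The right side is L{9} = 9/s.
So (s^2 - 4*s + 9)Y = 9/s + (2*s - 11).
Divide through and combine into a single rational function.

Y(s) = (2*s^2 - 11*s + 9)/(s^3 - 4*s^2 + 9*s)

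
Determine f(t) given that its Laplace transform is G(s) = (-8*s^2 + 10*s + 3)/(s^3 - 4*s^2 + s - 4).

Factor the denominator: s^3 - 4*s^2 + s - 4 = (s - 4)*(s^2 + 1).
Partial fraction decomposition gives [-5/(s - 4)] + [-3*s/(s^2 + 1)] + [-2/(s^2 + 1)].
Invert each term: -5/(s - 4) ↔ -5e^(4t); -3·s/(s^2 + 1) ↔ -3cos(t); -2·1/(s^2 + 1) ↔ -2sin(t).

f(t) = -5*exp(4*t) - 2*sin(t) - 3*cos(t)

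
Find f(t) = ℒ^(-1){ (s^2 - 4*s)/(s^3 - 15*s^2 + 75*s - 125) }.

f(t) = 5*t^2*exp(5*t)/2 + 6*t*exp(5*t) + exp(5*t)

Factor the denominator: s^3 - 15*s^2 + 75*s - 125 = (s - 5)^3.
Partial fraction decomposition gives [1/(s - 5)] + [6/(s - 5)^2] + [5/(s - 5)^3].
Invert each term: 1/(s - 5) ↔ e^(5t); 6/(s - 5)^2 ↔ 6t·e^(5t); 5/(s - 5)^3 ↔ (5/2)t^2·e^(5t).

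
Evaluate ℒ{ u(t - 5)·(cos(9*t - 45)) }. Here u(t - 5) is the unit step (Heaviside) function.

By the second shifting theorem, L{u(t - c)·g(t - c)} = e^(-cs)·G(s) with c = 5 and G(s) = L{g(t)}.
L{cos(9t)} = s/(s^2 + 81).

s*exp(-5*s)/(s^2 + 81)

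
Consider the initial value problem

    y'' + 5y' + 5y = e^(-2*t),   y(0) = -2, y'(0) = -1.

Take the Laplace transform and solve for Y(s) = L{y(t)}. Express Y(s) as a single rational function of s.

Transform both sides with L{·}.
With L{y''} = s^2 Y - s·y(0) - y'(0) and L{y'} = sY - y(0), with y(0) = -2, y'(0) = -1: the LHS transforms to (s^2 + 5*s + 5)Y - (-2*s - 11).
The right side is L{e^(-2*t)} = 1/(s + 2).
So (s^2 + 5*s + 5)Y = 1/(s + 2) + (-2*s - 11).
Solve for Y(s) and write it as one ratio of polynomials.

Y(s) = (-2*s^2 - 15*s - 21)/(s^3 + 7*s^2 + 15*s + 10)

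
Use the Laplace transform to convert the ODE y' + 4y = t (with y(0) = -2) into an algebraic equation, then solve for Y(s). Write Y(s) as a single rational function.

Take the Laplace transform of both sides.
Using L{y'} = sY - y(0) = sY - (-2), the left side becomes (s + 4)Y - (-2).
The right side is L{t} = s^(-2).
So (s + 4)Y = s^(-2) + (-2).
Divide through and combine into a single rational function.

Y(s) = (-2*s^2 + 1)/(s^3 + 4*s^2)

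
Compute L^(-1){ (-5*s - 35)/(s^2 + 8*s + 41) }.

-3*exp(-4*t)*sin(5*t) - 5*exp(-4*t)*cos(5*t)

Complete the square in the denominator: s^2 + 8*s + 41 = (s + 4)^2 + 5^2.
Split the numerator to match: -5*s - 35 = -5·(s + 4) - 3·5.
Invert each term: -5·(s + 4)/((s + 4)^2 + 25) ↔ -5e^(-4t)cos(5t); -3·5/((s + 4)^2 + 25) ↔ -3e^(-4t)sin(5t).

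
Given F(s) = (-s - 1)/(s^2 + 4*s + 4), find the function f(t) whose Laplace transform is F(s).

f(t) = t*exp(-2*t) - exp(-2*t)

Factor the denominator: s^2 + 4*s + 4 = (s + 2)^2.
Partial fraction decomposition gives [-1/(s + 2)] + [(s + 2)^(-2)].
Invert each term: -1/(s + 2) ↔ -e^(-2t); 1/(s + 2)^2 ↔ t·e^(-2t).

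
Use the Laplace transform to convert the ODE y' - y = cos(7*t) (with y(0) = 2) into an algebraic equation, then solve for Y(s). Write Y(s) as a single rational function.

Y(s) = (2*s^2 + s + 98)/(s^3 - s^2 + 49*s - 49)

Apply the Laplace transform to the equation.
Using L{y'} = sY - y(0) = sY - 2, the left side becomes (s - 1)Y - (2).
The right side is L{cos(7*t)} = s/(s^2 + 49).
So (s - 1)Y = s/(s^2 + 49) + (2).
Isolate Y and clear denominators.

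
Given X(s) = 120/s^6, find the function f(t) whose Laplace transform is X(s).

f(t) = t^5

Since L{t^5} = 5!/s^6 = 120/s^6, the inverse is t^5.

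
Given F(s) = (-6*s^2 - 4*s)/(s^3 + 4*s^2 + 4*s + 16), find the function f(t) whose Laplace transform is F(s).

Factor the denominator: s^3 + 4*s^2 + 4*s + 16 = (s + 4)*(s^2 + 4).
Partial fraction decomposition gives [-4/(s + 4)] + [-2*s/(s^2 + 4)] + [4/(s^2 + 4)].
Invert each term: -4/(s + 4) ↔ -4e^(-4t); -2·s/(s^2 + 4) ↔ -2cos(2t); 2·2/(s^2 + 4) ↔ 2sin(2t).

f(t) = 2*sin(2*t) - 2*cos(2*t) - 4*exp(-4*t)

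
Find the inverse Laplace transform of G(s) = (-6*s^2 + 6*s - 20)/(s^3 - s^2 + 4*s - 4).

Factor the denominator: s^3 - s^2 + 4*s - 4 = (s - 1)*(s^2 + 4).
Partial fraction decomposition gives [-4/(s - 1)] + [-2*s/(s^2 + 4)] + [4/(s^2 + 4)].
Invert each term: -4/(s - 1) ↔ -4e^(t); -2·s/(s^2 + 4) ↔ -2cos(2t); 2·2/(s^2 + 4) ↔ 2sin(2t).

-4*exp(t) + 2*sin(2*t) - 2*cos(2*t)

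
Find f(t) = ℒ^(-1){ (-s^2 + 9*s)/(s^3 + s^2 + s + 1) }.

Factor the denominator: s^3 + s^2 + s + 1 = (s + 1)*(s^2 + 1).
Partial fraction decomposition gives [-5/(s + 1)] + [4*s/(s^2 + 1)] + [5/(s^2 + 1)].
Invert each term: -5/(s + 1) ↔ -5e^(-t); 4·s/(s^2 + 1) ↔ 4cos(t); 5·1/(s^2 + 1) ↔ 5sin(t).

f(t) = 5*sin(t) + 4*cos(t) - 5*exp(-t)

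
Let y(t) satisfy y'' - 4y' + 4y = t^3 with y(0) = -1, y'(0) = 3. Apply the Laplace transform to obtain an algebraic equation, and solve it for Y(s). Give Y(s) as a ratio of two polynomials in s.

Transform both sides with L{·}.
With L{y''} = s^2 Y - s·y(0) - y'(0) and L{y'} = sY - y(0), with y(0) = -1, y'(0) = 3: the LHS transforms to (s^2 - 4*s + 4)Y - (-s + 7).
The right side is L{t^3} = 6/s^4.
So (s^2 - 4*s + 4)Y = 6/s^4 + (-s + 7).
Isolate Y and clear denominators.

Y(s) = (-s^5 + 7*s^4 + 6)/(s^6 - 4*s^5 + 4*s^4)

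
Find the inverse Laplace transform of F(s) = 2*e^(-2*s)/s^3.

Heaviside(t - 2)*((t - 2)^2)

The factor e^(-2s) signals a time shift by c = 2 (second shifting theorem).
L{t^2} = 2!/s^3 = 2/s^3, so L^-1{2/s^3} = t^2.
Hence the inverse is u(t - 2) times that function evaluated at t - 2.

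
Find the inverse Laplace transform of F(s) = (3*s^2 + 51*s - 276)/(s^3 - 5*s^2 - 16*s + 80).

6*exp(5*t) + 3*exp(4*t) - 6*exp(-4*t)

Factor the denominator: s^3 - 5*s^2 - 16*s + 80 = (s - 5)*(s - 4)*(s + 4).
Partial fraction decomposition gives [3/(s - 4)] + [-6/(s + 4)] + [6/(s - 5)].
Invert each term: 3/(s - 4) ↔ 3e^(4t); -6/(s + 4) ↔ -6e^(-4t); 6/(s - 5) ↔ 6e^(5t).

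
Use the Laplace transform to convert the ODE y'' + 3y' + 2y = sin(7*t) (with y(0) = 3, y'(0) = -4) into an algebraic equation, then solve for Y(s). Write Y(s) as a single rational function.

Transform both sides with L{·}.
Using L{y''} = s^2 Y - s·y(0) - y'(0) and L{y'} = sY - y(0), with y(0) = 3, y'(0) = -4, the left side becomes (s^2 + 3*s + 2)Y - (3*s + 5).
The right side is L{sin(7*t)} = 7/(s^2 + 49).
So (s^2 + 3*s + 2)Y = 7/(s^2 + 49) + (3*s + 5).
Solve for Y(s) and write it as one ratio of polynomials.

Y(s) = (3*s^3 + 5*s^2 + 147*s + 252)/(s^4 + 3*s^3 + 51*s^2 + 147*s + 98)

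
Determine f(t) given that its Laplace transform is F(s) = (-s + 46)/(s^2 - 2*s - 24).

f(t) = 4*exp(6*t) - 5*exp(-4*t)

Factor the denominator: s^2 - 2*s - 24 = (s - 6)*(s + 4).
Partial fraction decomposition gives [4/(s - 6)] + [-5/(s + 4)].
Invert each term: 4/(s - 6) ↔ 4e^(6t); -5/(s + 4) ↔ -5e^(-4t).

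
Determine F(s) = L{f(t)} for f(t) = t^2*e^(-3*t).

F(s) = 2/(s + 3)^3

L{e^(-3t)} = 1/(s + 3).
Then apply L{t^2·g(t)} = (-1)^2 d^2/ds^2[G(s)] with G(s) = 1/(s + 3):
differentiating 2 times and applying the sign gives 2/(s + 3)^3.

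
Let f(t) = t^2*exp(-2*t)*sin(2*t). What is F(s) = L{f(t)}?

F(s) = 4*(3*s^2 + 12*s + 8)/(s^2 + 4*s + 8)^3

L{sin(2t)} = 2/(s^2 + 4).
Multiplying by e^(-2t) shifts s → s + 2, so L{exp(-2*t)*sin(2*t)} = 2/((s + 2)^2 + 4).
Then apply L{t^2·g(t)} = (-1)^2 d^2/ds^2[G(s)] with G(s) = 2/((s + 2)^2 + 4):
differentiating 2 times and applying the sign gives 4*(3*s^2 + 12*s + 8)/(s^2 + 4*s + 8)^3.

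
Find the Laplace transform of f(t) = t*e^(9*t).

(s - 9)^(-2)

L{e^(9t)} = 1/(s - 9).
Then apply L{t·g(t)} = -d/ds[G(s)] with G(s) = 1/(s - 9):
differentiating 1 time and applying the sign gives (s - 9)^(-2).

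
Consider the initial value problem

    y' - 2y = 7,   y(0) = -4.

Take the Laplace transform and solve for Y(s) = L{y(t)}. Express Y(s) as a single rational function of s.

Y(s) = (-4*s + 7)/(s^2 - 2*s)

Apply the Laplace transform to the equation.
Using L{y'} = sY - y(0) = sY - (-4), the left side becomes (s - 2)Y - (-4).
The right side is L{7} = 7/s.
So (s - 2)Y = 7/s + (-4).
Solve for Y(s) and write it as one ratio of polynomials.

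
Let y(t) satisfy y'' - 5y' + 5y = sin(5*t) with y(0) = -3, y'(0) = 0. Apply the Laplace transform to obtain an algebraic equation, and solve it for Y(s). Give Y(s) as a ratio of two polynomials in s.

Transform both sides with L{·}.
The derivative rules (L{y''} = s^2 Y - s·y(0) - y'(0) and L{y'} = sY - y(0), with y(0) = -3, y'(0) = 0) turn the left side into (s^2 - 5*s + 5)Y - (-3*s + 15).
The right side is L{sin(5*t)} = 5/(s^2 + 25).
So (s^2 - 5*s + 5)Y = 5/(s^2 + 25) + (-3*s + 15).
Isolate Y and clear denominators.

Y(s) = (-3*s^3 + 15*s^2 - 75*s + 380)/(s^4 - 5*s^3 + 30*s^2 - 125*s + 125)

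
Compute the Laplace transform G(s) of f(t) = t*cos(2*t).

L{cos(2t)} = s/(s^2 + 4).
Then apply L{t·g(t)} = -d/ds[H(s)] with H(s) = s/(s^2 + 4):
differentiating 1 time and applying the sign gives (s - 2)*(s + 2)/(s^2 + 4)^2.

G(s) = (s - 2)*(s + 2)/(s^2 + 4)^2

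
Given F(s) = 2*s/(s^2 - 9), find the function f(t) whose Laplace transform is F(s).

f(t) = 2*cosh(3*t)

Since L{cosh(3t)} = s/(s^2 - 9), the inverse is cosh(3*t), scaled by 2.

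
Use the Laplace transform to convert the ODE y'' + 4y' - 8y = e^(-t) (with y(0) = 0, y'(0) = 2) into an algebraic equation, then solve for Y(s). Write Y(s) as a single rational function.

Transform both sides with L{·}.
The derivative rules (L{y''} = s^2 Y - s·y(0) - y'(0) and L{y'} = sY - y(0), with y(0) = 0, y'(0) = 2) turn the left side into (s^2 + 4*s - 8)Y - (2).
The right side is L{e^(-t)} = 1/(s + 1).
So (s^2 + 4*s - 8)Y = 1/(s + 1) + (2).
Divide through and combine into a single rational function.

Y(s) = (2*s + 3)/(s^3 + 5*s^2 - 4*s - 8)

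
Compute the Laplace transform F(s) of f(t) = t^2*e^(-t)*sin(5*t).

F(s) = 10*(3*s^2 + 6*s - 22)/(s^2 + 2*s + 26)^3

L{sin(5t)} = 5/(s^2 + 25).
Multiplying by e^(-t) shifts s → s + 1, so L{e^(-t)*sin(5*t)} = 5/((s + 1)^2 + 25).
Then apply L{t^2·g(t)} = (-1)^2 d^2/ds^2[G(s)] with G(s) = 5/((s + 1)^2 + 25):
differentiating 2 times and applying the sign gives 10*(3*s^2 + 6*s - 22)/(s^2 + 2*s + 26)^3.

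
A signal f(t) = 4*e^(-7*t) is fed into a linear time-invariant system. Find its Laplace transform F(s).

F(s) = 4/(s + 7)

L{4} = 4/s.
By the first shifting theorem, multiplying by e^(-7t) replaces s with s + 7.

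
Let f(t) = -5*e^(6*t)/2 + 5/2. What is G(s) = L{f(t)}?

G(s) = -5/(2*(s - 6)) + 5/(2*s)

The transform is linear, so treat each term independently.
(-5/2)·[L{e^(6t)} = 1/(s - 6)]; L{5/2} = (5/2)/s.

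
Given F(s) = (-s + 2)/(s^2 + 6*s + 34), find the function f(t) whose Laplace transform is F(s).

Complete the square in the denominator: s^2 + 6*s + 34 = (s + 3)^2 + 5^2.
Split the numerator to match: -s + 2 = -1·(s + 3) + 1·5.
Invert each term: -1·(s + 3)/((s + 3)^2 + 25) ↔ -e^(-3t)cos(5t); 1·5/((s + 3)^2 + 25) ↔ e^(-3t)sin(5t).

f(t) = exp(-3*t)*sin(5*t) - exp(-3*t)*cos(5*t)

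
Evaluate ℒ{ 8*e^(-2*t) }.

L{8} = 8/s.
By the first shifting theorem, multiplying by e^(-2t) replaces s with s + 2.

8/(s + 2)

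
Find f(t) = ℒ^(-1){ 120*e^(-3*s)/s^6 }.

The factor e^(-3s) signals a time shift by c = 3 (second shifting theorem).
L{t^5} = 5!/s^6 = 120/s^6, so L^-1{120/s^6} = t^5.
Hence the inverse is u(t - 3) times that function evaluated at t - 3.

f(t) = Heaviside(t - 3)*((t - 3)^5)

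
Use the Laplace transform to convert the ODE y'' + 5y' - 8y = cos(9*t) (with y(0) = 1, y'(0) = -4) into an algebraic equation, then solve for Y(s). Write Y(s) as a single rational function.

Y(s) = (s^3 + s^2 + 82*s + 81)/(s^4 + 5*s^3 + 73*s^2 + 405*s - 648)

Laplace-transform each side.
With L{y''} = s^2 Y - s·y(0) - y'(0) and L{y'} = sY - y(0), with y(0) = 1, y'(0) = -4: the LHS transforms to (s^2 + 5*s - 8)Y - (s + 1).
The right side is L{cos(9*t)} = s/(s^2 + 81).
So (s^2 + 5*s - 8)Y = s/(s^2 + 81) + (s + 1).
Divide through and combine into a single rational function.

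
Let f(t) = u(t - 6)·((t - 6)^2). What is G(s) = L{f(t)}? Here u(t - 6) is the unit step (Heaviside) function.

By the second shifting theorem, L{u(t - c)·g(t - c)} = e^(-cs)·H(s) with c = 6 and H(s) = L{g(t)}.
L{t^2} = 2!/s^3 = 2/s^3.

G(s) = 2*exp(-6*s)/s^3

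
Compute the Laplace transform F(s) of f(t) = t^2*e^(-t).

L{e^(-t)} = 1/(s + 1).
Then apply L{t^2·g(t)} = (-1)^2 d^2/ds^2[G(s)] with G(s) = 1/(s + 1):
differentiating 2 times and applying the sign gives 2/(s + 1)^3.

F(s) = 2/(s + 1)^3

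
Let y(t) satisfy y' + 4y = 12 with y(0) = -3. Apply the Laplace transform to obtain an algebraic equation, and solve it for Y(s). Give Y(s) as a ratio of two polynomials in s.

Y(s) = (-3*s + 12)/(s^2 + 4*s)

Apply the Laplace transform to the equation.
Using L{y'} = sY - y(0) = sY - (-3), the left side becomes (s + 4)Y - (-3).
The right side is L{12} = 12/s.
So (s + 4)Y = 12/s + (-3).
Isolate Y and clear denominators.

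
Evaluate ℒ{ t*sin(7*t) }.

L{sin(7t)} = 7/(s^2 + 49).
Then apply L{t·g(t)} = -d/ds[G(s)] with G(s) = 7/(s^2 + 49):
differentiating 1 time and applying the sign gives 14*s/(s^2 + 49)^2.

14*s/(s^2 + 49)^2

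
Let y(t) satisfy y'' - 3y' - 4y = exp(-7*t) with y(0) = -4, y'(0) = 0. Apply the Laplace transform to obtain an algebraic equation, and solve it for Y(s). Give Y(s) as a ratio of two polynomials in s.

Y(s) = (-4*s^2 - 16*s + 85)/(s^3 + 4*s^2 - 25*s - 28)

Apply the Laplace transform to the equation.
The derivative rules (L{y''} = s^2 Y - s·y(0) - y'(0) and L{y'} = sY - y(0), with y(0) = -4, y'(0) = 0) turn the left side into (s^2 - 3*s - 4)Y - (-4*s + 12).
The right side is L{exp(-7*t)} = 1/(s + 7).
So (s^2 - 3*s - 4)Y = 1/(s + 7) + (-4*s + 12).
Divide through and combine into a single rational function.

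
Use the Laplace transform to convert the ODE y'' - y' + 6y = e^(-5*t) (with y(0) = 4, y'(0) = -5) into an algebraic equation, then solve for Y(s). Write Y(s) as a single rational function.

Y(s) = (4*s^2 + 11*s - 44)/(s^3 + 4*s^2 + s + 30)

Transform both sides with L{·}.
Using L{y''} = s^2 Y - s·y(0) - y'(0) and L{y'} = sY - y(0), with y(0) = 4, y'(0) = -5, the left side becomes (s^2 - s + 6)Y - (4*s - 9).
The right side is L{e^(-5*t)} = 1/(s + 5).
So (s^2 - s + 6)Y = 1/(s + 5) + (4*s - 9).
Solve for Y(s) and write it as one ratio of polynomials.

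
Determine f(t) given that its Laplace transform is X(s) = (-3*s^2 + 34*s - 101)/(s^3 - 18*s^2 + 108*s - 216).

f(t) = -5*t^2*exp(6*t)/2 - 2*t*exp(6*t) - 3*exp(6*t)

Factor the denominator: s^3 - 18*s^2 + 108*s - 216 = (s - 6)^3.
Partial fraction decomposition gives [-3/(s - 6)] + [-2/(s - 6)^2] + [-5/(s - 6)^3].
Invert each term: -3/(s - 6) ↔ -3e^(6t); -2/(s - 6)^2 ↔ -2t·e^(6t); -5/(s - 6)^3 ↔ (-5/2)t^2·e^(6t).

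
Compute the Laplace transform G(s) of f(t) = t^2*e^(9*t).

L{e^(9t)} = 1/(s - 9).
Then apply L{t^2·g(t)} = (-1)^2 d^2/ds^2[H(s)] with H(s) = 1/(s - 9):
differentiating 2 times and applying the sign gives 2/(s - 9)^3.

G(s) = 2/(s - 9)^3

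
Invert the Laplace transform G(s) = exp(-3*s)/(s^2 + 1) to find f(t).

The factor e^(-3s) signals a time shift by c = 3 (second shifting theorem).
L{sin(t)} = 1/(s^2 + 1), so L^-1{1/(s^2 + 1)} = sin(t).
Hence the inverse is u(t - 3) times that function evaluated at t - 3.

f(t) = Heaviside(t - 3)*(sin(t - 3))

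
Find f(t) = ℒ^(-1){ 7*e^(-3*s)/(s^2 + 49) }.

f(t) = Heaviside(t - 3)*(sin(7*t - 21))

The factor e^(-3s) signals a time shift by c = 3 (second shifting theorem).
L{sin(7t)} = 7/(s^2 + 49), so L^-1{7/(s^2 + 49)} = sin(7*t).
Hence the inverse is u(t - 3) times that function evaluated at t - 3.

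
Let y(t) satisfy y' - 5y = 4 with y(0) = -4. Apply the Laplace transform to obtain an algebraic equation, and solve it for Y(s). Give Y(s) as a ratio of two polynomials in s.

Transform both sides with L{·}.
Using L{y'} = sY - y(0) = sY - (-4), the left side becomes (s - 5)Y - (-4).
The right side is L{4} = 4/s.
So (s - 5)Y = 4/s + (-4).
Divide through and combine into a single rational function.

Y(s) = (-4*s + 4)/(s^2 - 5*s)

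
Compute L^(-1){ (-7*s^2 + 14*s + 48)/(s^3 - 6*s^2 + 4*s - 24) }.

-3*exp(6*t) - 5*sin(2*t) - 4*cos(2*t)

Factor the denominator: s^3 - 6*s^2 + 4*s - 24 = (s - 6)*(s^2 + 4).
Partial fraction decomposition gives [-3/(s - 6)] + [-4*s/(s^2 + 4)] + [-10/(s^2 + 4)].
Invert each term: -3/(s - 6) ↔ -3e^(6t); -4·s/(s^2 + 4) ↔ -4cos(2t); -5·2/(s^2 + 4) ↔ -5sin(2t).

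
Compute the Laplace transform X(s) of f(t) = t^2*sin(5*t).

L{sin(5t)} = 5/(s^2 + 25).
Then apply L{t^2·g(t)} = (-1)^2 d^2/ds^2[G(s)] with G(s) = 5/(s^2 + 25):
differentiating 2 times and applying the sign gives 10*(3*s^2 - 25)/(s^2 + 25)^3.

X(s) = 10*(3*s^2 - 25)/(s^2 + 25)^3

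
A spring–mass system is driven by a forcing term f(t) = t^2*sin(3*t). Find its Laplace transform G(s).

L{sin(3t)} = 3/(s^2 + 9).
Then apply L{t^2·g(t)} = (-1)^2 d^2/ds^2[H(s)] with H(s) = 3/(s^2 + 9):
differentiating 2 times and applying the sign gives 18*(s^2 - 3)/(s^2 + 9)^3.

G(s) = 18*(s^2 - 3)/(s^2 + 9)^3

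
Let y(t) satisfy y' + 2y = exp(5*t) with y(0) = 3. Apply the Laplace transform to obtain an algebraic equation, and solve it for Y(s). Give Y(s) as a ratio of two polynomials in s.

Transform both sides with L{·}.
With L{y'} = sY - y(0) = sY - 3: the LHS transforms to (s + 2)Y - (3).
The right side is L{exp(5*t)} = 1/(s - 5).
So (s + 2)Y = 1/(s - 5) + (3).
Solve for Y(s) and write it as one ratio of polynomials.

Y(s) = (3*s - 14)/(s^2 - 3*s - 10)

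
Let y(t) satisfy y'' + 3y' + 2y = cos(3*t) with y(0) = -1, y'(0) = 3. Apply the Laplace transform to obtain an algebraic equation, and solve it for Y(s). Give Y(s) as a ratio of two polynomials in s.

Transform both sides with L{·}.
The derivative rules (L{y''} = s^2 Y - s·y(0) - y'(0) and L{y'} = sY - y(0), with y(0) = -1, y'(0) = 3) turn the left side into (s^2 + 3*s + 2)Y - (-s).
The right side is L{cos(3*t)} = s/(s^2 + 9).
So (s^2 + 3*s + 2)Y = s/(s^2 + 9) + (-s).
Divide through and combine into a single rational function.

Y(s) = (-s^3 - 8*s)/(s^4 + 3*s^3 + 11*s^2 + 27*s + 18)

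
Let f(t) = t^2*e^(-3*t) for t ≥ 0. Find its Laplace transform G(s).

G(s) = 2/(s + 3)^3

L{e^(-3t)} = 1/(s + 3).
Then apply L{t^2·g(t)} = (-1)^2 d^2/ds^2[H(s)] with H(s) = 1/(s + 3):
differentiating 2 times and applying the sign gives 2/(s + 3)^3.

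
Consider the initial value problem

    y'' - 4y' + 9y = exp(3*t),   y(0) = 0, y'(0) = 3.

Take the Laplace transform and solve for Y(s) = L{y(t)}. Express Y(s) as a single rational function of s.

Y(s) = (3*s - 8)/(s^3 - 7*s^2 + 21*s - 27)

Take the Laplace transform of both sides.
Using L{y''} = s^2 Y - s·y(0) - y'(0) and L{y'} = sY - y(0), with y(0) = 0, y'(0) = 3, the left side becomes (s^2 - 4*s + 9)Y - (3).
The right side is L{exp(3*t)} = 1/(s - 3).
So (s^2 - 4*s + 9)Y = 1/(s - 3) + (3).
Isolate Y and clear denominators.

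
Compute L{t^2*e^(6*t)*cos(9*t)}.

L{cos(9t)} = s/(s^2 + 81).
Multiplying by e^(6t) shifts s → s - 6, so L{e^(6*t)*cos(9*t)} = (s - 6)/((s - 6)^2 + 81).
Then apply L{t^2·g(t)} = (-1)^2 d^2/ds^2[G(s)] with G(s) = (s - 6)/((s - 6)^2 + 81):
differentiating 2 times and applying the sign gives 2*(s - 6)*(s^2 - 12*s - 207)/(s^2 - 12*s + 117)^3.

2*(s - 6)*(s^2 - 12*s - 207)/(s^2 - 12*s + 117)^3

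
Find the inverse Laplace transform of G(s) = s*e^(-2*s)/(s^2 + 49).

Heaviside(t - 2)*(cos(7*t - 14))

The factor e^(-2s) signals a time shift by c = 2 (second shifting theorem).
L{cos(7t)} = s/(s^2 + 49), so L^-1{s/(s^2 + 49)} = cos(7*t).
Hence the inverse is u(t - 2) times that function evaluated at t - 2.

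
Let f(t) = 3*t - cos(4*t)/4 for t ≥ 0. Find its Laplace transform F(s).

By linearity of the Laplace transform, transform each term separately.
(3)·[L{t} = 1!/s^2 = 1/s^2]; (-1/4)·[L{cos(4t)} = s/(s^2 + 16)].

F(s) = -s/(4*(s^2 + 16)) + 3/s^2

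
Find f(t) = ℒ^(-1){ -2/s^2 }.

Since L{t} = 1!/s^2 = 1/s^2, the inverse is t, scaled by -2.

f(t) = -2*t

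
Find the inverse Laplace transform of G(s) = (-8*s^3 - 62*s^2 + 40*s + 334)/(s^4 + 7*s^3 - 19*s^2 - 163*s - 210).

-3*exp(5*t) - 2*exp(-2*t) - 4*exp(-3*t) + exp(-7*t)

Factor the denominator: s^4 + 7*s^3 - 19*s^2 - 163*s - 210 = (s - 5)*(s + 2)*(s + 3)*(s + 7).
Partial fraction decomposition gives [1/(s + 7)] + [-2/(s + 2)] + [-3/(s - 5)] + [-4/(s + 3)].
Invert each term: 1/(s + 7) ↔ e^(-7t); -2/(s + 2) ↔ -2e^(-2t); -3/(s - 5) ↔ -3e^(5t); -4/(s + 3) ↔ -4e^(-3t).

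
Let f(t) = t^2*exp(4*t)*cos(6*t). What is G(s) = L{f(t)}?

L{cos(6t)} = s/(s^2 + 36).
Multiplying by e^(4t) shifts s → s - 4, so L{exp(4*t)*cos(6*t)} = (s - 4)/((s - 4)^2 + 36).
Then apply L{t^2·g(t)} = (-1)^2 d^2/ds^2[H(s)] with H(s) = (s - 4)/((s - 4)^2 + 36):
differentiating 2 times and applying the sign gives 2*(s - 4)*(s^2 - 8*s - 92)/(s^2 - 8*s + 52)^3.

G(s) = 2*(s - 4)*(s^2 - 8*s - 92)/(s^2 - 8*s + 52)^3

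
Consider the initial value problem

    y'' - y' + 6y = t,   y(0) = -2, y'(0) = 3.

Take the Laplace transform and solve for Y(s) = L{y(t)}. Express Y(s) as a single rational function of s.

Y(s) = (-2*s^3 + 5*s^2 + 1)/(s^4 - s^3 + 6*s^2)

Transform both sides with L{·}.
With L{y''} = s^2 Y - s·y(0) - y'(0) and L{y'} = sY - y(0), with y(0) = -2, y'(0) = 3: the LHS transforms to (s^2 - s + 6)Y - (-2*s + 5).
The right side is L{t} = s^(-2).
So (s^2 - s + 6)Y = s^(-2) + (-2*s + 5).
Divide through and combine into a single rational function.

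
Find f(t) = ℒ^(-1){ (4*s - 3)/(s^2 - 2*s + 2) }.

Complete the square in the denominator: s^2 - 2*s + 2 = (s - 1)^2 + 1^2.
Split the numerator to match: 4*s - 3 = 4·(s - 1) + 1·1.
Invert each term: 4·(s - 1)/((s - 1)^2 + 1) ↔ 4e^(t)cos(t); 1·1/((s - 1)^2 + 1) ↔ e^(t)sin(t).

f(t) = exp(t)*sin(t) + 4*exp(t)*cos(t)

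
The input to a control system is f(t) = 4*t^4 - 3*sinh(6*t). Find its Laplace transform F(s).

Apply the Laplace transform termwise.
(-3)·[L{sinh(6t)} = 6/(s^2 - 36)]; (4)·[L{t^4} = 4!/s^5 = 24/s^5].

F(s) = -18/(s^2 - 36) + 96/s^5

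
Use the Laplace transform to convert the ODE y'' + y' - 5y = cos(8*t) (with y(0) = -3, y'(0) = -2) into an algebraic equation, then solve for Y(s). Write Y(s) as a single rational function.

Y(s) = (-3*s^3 - 5*s^2 - 191*s - 320)/(s^4 + s^3 + 59*s^2 + 64*s - 320)

Laplace-transform each side.
With L{y''} = s^2 Y - s·y(0) - y'(0) and L{y'} = sY - y(0), with y(0) = -3, y'(0) = -2: the LHS transforms to (s^2 + s - 5)Y - (-3*s - 5).
The right side is L{cos(8*t)} = s/(s^2 + 64).
So (s^2 + s - 5)Y = s/(s^2 + 64) + (-3*s - 5).
Solve for Y(s) and write it as one ratio of polynomials.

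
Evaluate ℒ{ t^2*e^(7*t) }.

L{e^(7t)} = 1/(s - 7).
Then apply L{t^2·g(t)} = (-1)^2 d^2/ds^2[H(s)] with H(s) = 1/(s - 7):
differentiating 2 times and applying the sign gives 2/(s - 7)^3.

2/(s - 7)^3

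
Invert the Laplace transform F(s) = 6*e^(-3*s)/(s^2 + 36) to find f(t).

f(t) = Heaviside(t - 3)*(sin(6*t - 18))

The factor e^(-3s) signals a time shift by c = 3 (second shifting theorem).
L{sin(6t)} = 6/(s^2 + 36), so L^-1{6/(s^2 + 36)} = sin(6*t).
Hence the inverse is u(t - 3) times that function evaluated at t - 3.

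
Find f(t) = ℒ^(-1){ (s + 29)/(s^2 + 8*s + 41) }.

f(t) = 5*exp(-4*t)*sin(5*t) + exp(-4*t)*cos(5*t)

Complete the square in the denominator: s^2 + 8*s + 41 = (s + 4)^2 + 5^2.
Split the numerator to match: s + 29 = 1·(s + 4) + 5·5.
Invert each term: 1·(s + 4)/((s + 4)^2 + 25) ↔ e^(-4t)cos(5t); 5·5/((s + 4)^2 + 25) ↔ 5e^(-4t)sin(5t).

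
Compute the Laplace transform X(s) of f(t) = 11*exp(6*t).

L{11} = 11/s.
By the first shifting theorem, multiplying by e^(6t) replaces s with s - 6.

X(s) = 11/(s - 6)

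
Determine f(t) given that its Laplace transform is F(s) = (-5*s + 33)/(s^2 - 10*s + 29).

Complete the square in the denominator: s^2 - 10*s + 29 = (s - 5)^2 + 2^2.
Split the numerator to match: -5*s + 33 = -5·(s - 5) + 4·2.
Invert each term: -5·(s - 5)/((s - 5)^2 + 4) ↔ -5e^(5t)cos(2t); 4·2/((s - 5)^2 + 4) ↔ 4e^(5t)sin(2t).

f(t) = 4*exp(5*t)*sin(2*t) - 5*exp(5*t)*cos(2*t)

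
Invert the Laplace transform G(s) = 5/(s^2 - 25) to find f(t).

Since L{sinh(5t)} = 5/(s^2 - 25), the inverse is sinh(5*t).

f(t) = sinh(5*t)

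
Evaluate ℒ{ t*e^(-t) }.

(s + 1)^(-2)

L{e^(-t)} = 1/(s + 1).
Then apply L{t·g(t)} = -d/ds[H(s)] with H(s) = 1/(s + 1):
differentiating 1 time and applying the sign gives (s + 1)^(-2).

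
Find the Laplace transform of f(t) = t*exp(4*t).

(s - 4)^(-2)

L{t} = 1!/s^2 = 1/s^2.
By the first shifting theorem, multiplying by e^(4t) replaces s with s - 4.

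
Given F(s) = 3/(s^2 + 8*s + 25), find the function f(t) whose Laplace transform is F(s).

Rewrite the denominator: s^2 + 8*s + 25 = (s + 4)^2 + 9.
The form in (s + 4) signals a first-shifting-theorem factor e^(-4t).
Since L{sin(3t)} = 3/(s^2 + 9), the inverse is exp(-4*t)*sin(3*t).

f(t) = exp(-4*t)*sin(3*t)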